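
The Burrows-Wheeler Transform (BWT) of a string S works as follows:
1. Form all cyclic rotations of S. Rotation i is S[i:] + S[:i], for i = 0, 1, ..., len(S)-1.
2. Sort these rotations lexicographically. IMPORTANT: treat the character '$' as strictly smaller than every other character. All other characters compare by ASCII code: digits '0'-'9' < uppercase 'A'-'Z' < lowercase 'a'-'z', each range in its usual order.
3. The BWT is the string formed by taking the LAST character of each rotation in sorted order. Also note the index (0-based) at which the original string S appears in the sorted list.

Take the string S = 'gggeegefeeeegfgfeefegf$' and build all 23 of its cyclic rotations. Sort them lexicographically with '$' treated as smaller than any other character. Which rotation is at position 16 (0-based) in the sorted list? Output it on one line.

Answer: geegefeeeegfgfeefegf$gg

Derivation:
All 23 rotations (rotation i = S[i:]+S[:i]):
  rot[0] = gggeegefeeeegfgfeefegf$
  rot[1] = ggeegefeeeegfgfeefegf$g
  rot[2] = geegefeeeegfgfeefegf$gg
  rot[3] = eegefeeeegfgfeefegf$ggg
  rot[4] = egefeeeegfgfeefegf$ggge
  rot[5] = gefeeeegfgfeefegf$gggee
  rot[6] = efeeeegfgfeefegf$gggeeg
  rot[7] = feeeegfgfeefegf$gggeege
  rot[8] = eeeegfgfeefegf$gggeegef
  rot[9] = eeegfgfeefegf$gggeegefe
  rot[10] = eegfgfeefegf$gggeegefee
  rot[11] = egfgfeefegf$gggeegefeee
  rot[12] = gfgfeefegf$gggeegefeeee
  rot[13] = fgfeefegf$gggeegefeeeeg
  rot[14] = gfeefegf$gggeegefeeeegf
  rot[15] = feefegf$gggeegefeeeegfg
  rot[16] = eefegf$gggeegefeeeegfgf
  rot[17] = efegf$gggeegefeeeegfgfe
  rot[18] = fegf$gggeegefeeeegfgfee
  rot[19] = egf$gggeegefeeeegfgfeef
  rot[20] = gf$gggeegefeeeegfgfeefe
  rot[21] = f$gggeegefeeeegfgfeefeg
  rot[22] = $gggeegefeeeegfgfeefegf
Sorted (with $ < everything):
  sorted[0] = $gggeegefeeeegfgfeefegf
  sorted[1] = eeeegfgfeefegf$gggeegef
  sorted[2] = eeegfgfeefegf$gggeegefe
  sorted[3] = eefegf$gggeegefeeeegfgf
  sorted[4] = eegefeeeegfgfeefegf$ggg
  sorted[5] = eegfgfeefegf$gggeegefee
  sorted[6] = efeeeegfgfeefegf$gggeeg
  sorted[7] = efegf$gggeegefeeeegfgfe
  sorted[8] = egefeeeegfgfeefegf$ggge
  sorted[9] = egf$gggeegefeeeegfgfeef
  sorted[10] = egfgfeefegf$gggeegefeee
  sorted[11] = f$gggeegefeeeegfgfeefeg
  sorted[12] = feeeegfgfeefegf$gggeege
  sorted[13] = feefegf$gggeegefeeeegfg
  sorted[14] = fegf$gggeegefeeeegfgfee
  sorted[15] = fgfeefegf$gggeegefeeeeg
  sorted[16] = geegefeeeegfgfeefegf$gg
  sorted[17] = gefeeeegfgfeefegf$gggee
  sorted[18] = gf$gggeegefeeeegfgfeefe
  sorted[19] = gfeefegf$gggeegefeeeegf
  sorted[20] = gfgfeefegf$gggeegefeeee
  sorted[21] = ggeegefeeeegfgfeefegf$g
  sorted[22] = gggeegefeeeegfgfeefegf$
sorted[16] = geegefeeeegfgfeefegf$gg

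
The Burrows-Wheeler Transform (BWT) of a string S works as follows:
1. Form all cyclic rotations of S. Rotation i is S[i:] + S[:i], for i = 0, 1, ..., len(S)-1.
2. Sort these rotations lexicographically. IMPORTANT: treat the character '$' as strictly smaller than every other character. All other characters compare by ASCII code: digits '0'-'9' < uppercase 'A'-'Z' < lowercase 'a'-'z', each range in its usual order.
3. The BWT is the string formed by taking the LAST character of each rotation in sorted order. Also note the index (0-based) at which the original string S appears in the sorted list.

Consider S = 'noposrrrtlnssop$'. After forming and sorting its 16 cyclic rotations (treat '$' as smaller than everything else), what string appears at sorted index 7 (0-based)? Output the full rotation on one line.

All 16 rotations (rotation i = S[i:]+S[:i]):
  rot[0] = noposrrrtlnssop$
  rot[1] = oposrrrtlnssop$n
  rot[2] = posrrrtlnssop$no
  rot[3] = osrrrtlnssop$nop
  rot[4] = srrrtlnssop$nopo
  rot[5] = rrrtlnssop$nopos
  rot[6] = rrtlnssop$noposr
  rot[7] = rtlnssop$noposrr
  rot[8] = tlnssop$noposrrr
  rot[9] = lnssop$noposrrrt
  rot[10] = nssop$noposrrrtl
  rot[11] = ssop$noposrrrtln
  rot[12] = sop$noposrrrtlns
  rot[13] = op$noposrrrtlnss
  rot[14] = p$noposrrrtlnsso
  rot[15] = $noposrrrtlnssop
Sorted (with $ < everything):
  sorted[0] = $noposrrrtlnssop
  sorted[1] = lnssop$noposrrrt
  sorted[2] = noposrrrtlnssop$
  sorted[3] = nssop$noposrrrtl
  sorted[4] = op$noposrrrtlnss
  sorted[5] = oposrrrtlnssop$n
  sorted[6] = osrrrtlnssop$nop
  sorted[7] = p$noposrrrtlnsso
  sorted[8] = posrrrtlnssop$no
  sorted[9] = rrrtlnssop$nopos
  sorted[10] = rrtlnssop$noposr
  sorted[11] = rtlnssop$noposrr
  sorted[12] = sop$noposrrrtlns
  sorted[13] = srrrtlnssop$nopo
  sorted[14] = ssop$noposrrrtln
  sorted[15] = tlnssop$noposrrr
sorted[7] = p$noposrrrtlnsso

Answer: p$noposrrrtlnsso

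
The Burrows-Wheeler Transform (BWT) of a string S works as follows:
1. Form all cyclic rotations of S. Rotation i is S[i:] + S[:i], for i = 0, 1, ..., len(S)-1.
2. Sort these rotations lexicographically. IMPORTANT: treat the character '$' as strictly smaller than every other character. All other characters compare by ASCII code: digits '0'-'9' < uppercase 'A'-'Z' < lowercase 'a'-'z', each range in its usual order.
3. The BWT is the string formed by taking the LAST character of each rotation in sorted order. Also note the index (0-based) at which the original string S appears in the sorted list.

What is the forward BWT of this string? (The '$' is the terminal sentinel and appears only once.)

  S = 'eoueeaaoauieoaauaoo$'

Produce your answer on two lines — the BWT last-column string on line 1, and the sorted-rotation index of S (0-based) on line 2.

Answer: oeoauaoeui$uoeaaeaoa
10

Derivation:
All 20 rotations (rotation i = S[i:]+S[:i]):
  rot[0] = eoueeaaoauieoaauaoo$
  rot[1] = oueeaaoauieoaauaoo$e
  rot[2] = ueeaaoauieoaauaoo$eo
  rot[3] = eeaaoauieoaauaoo$eou
  rot[4] = eaaoauieoaauaoo$eoue
  rot[5] = aaoauieoaauaoo$eouee
  rot[6] = aoauieoaauaoo$eoueea
  rot[7] = oauieoaauaoo$eoueeaa
  rot[8] = auieoaauaoo$eoueeaao
  rot[9] = uieoaauaoo$eoueeaaoa
  rot[10] = ieoaauaoo$eoueeaaoau
  rot[11] = eoaauaoo$eoueeaaoaui
  rot[12] = oaauaoo$eoueeaaoauie
  rot[13] = aauaoo$eoueeaaoauieo
  rot[14] = auaoo$eoueeaaoauieoa
  rot[15] = uaoo$eoueeaaoauieoaa
  rot[16] = aoo$eoueeaaoauieoaau
  rot[17] = oo$eoueeaaoauieoaaua
  rot[18] = o$eoueeaaoauieoaauao
  rot[19] = $eoueeaaoauieoaauaoo
Sorted (with $ < everything):
  sorted[0] = $eoueeaaoauieoaauaoo  (last char: 'o')
  sorted[1] = aaoauieoaauaoo$eouee  (last char: 'e')
  sorted[2] = aauaoo$eoueeaaoauieo  (last char: 'o')
  sorted[3] = aoauieoaauaoo$eoueea  (last char: 'a')
  sorted[4] = aoo$eoueeaaoauieoaau  (last char: 'u')
  sorted[5] = auaoo$eoueeaaoauieoa  (last char: 'a')
  sorted[6] = auieoaauaoo$eoueeaao  (last char: 'o')
  sorted[7] = eaaoauieoaauaoo$eoue  (last char: 'e')
  sorted[8] = eeaaoauieoaauaoo$eou  (last char: 'u')
  sorted[9] = eoaauaoo$eoueeaaoaui  (last char: 'i')
  sorted[10] = eoueeaaoauieoaauaoo$  (last char: '$')
  sorted[11] = ieoaauaoo$eoueeaaoau  (last char: 'u')
  sorted[12] = o$eoueeaaoauieoaauao  (last char: 'o')
  sorted[13] = oaauaoo$eoueeaaoauie  (last char: 'e')
  sorted[14] = oauieoaauaoo$eoueeaa  (last char: 'a')
  sorted[15] = oo$eoueeaaoauieoaaua  (last char: 'a')
  sorted[16] = oueeaaoauieoaauaoo$e  (last char: 'e')
  sorted[17] = uaoo$eoueeaaoauieoaa  (last char: 'a')
  sorted[18] = ueeaaoauieoaauaoo$eo  (last char: 'o')
  sorted[19] = uieoaauaoo$eoueeaaoa  (last char: 'a')
Last column: oeoauaoeui$uoeaaeaoa
Original string S is at sorted index 10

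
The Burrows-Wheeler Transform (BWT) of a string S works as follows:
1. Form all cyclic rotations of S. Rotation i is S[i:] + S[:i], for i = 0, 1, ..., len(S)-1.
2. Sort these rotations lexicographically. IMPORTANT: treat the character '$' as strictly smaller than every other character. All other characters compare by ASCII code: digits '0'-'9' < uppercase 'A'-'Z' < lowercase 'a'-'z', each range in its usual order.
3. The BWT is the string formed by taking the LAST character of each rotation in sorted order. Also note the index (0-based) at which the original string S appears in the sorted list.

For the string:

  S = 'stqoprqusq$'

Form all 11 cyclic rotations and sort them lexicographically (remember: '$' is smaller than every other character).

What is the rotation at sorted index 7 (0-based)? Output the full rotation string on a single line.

Answer: sq$stqoprqu

Derivation:
All 11 rotations (rotation i = S[i:]+S[:i]):
  rot[0] = stqoprqusq$
  rot[1] = tqoprqusq$s
  rot[2] = qoprqusq$st
  rot[3] = oprqusq$stq
  rot[4] = prqusq$stqo
  rot[5] = rqusq$stqop
  rot[6] = qusq$stqopr
  rot[7] = usq$stqoprq
  rot[8] = sq$stqoprqu
  rot[9] = q$stqoprqus
  rot[10] = $stqoprqusq
Sorted (with $ < everything):
  sorted[0] = $stqoprqusq
  sorted[1] = oprqusq$stq
  sorted[2] = prqusq$stqo
  sorted[3] = q$stqoprqus
  sorted[4] = qoprqusq$st
  sorted[5] = qusq$stqopr
  sorted[6] = rqusq$stqop
  sorted[7] = sq$stqoprqu
  sorted[8] = stqoprqusq$
  sorted[9] = tqoprqusq$s
  sorted[10] = usq$stqoprq
sorted[7] = sq$stqoprqu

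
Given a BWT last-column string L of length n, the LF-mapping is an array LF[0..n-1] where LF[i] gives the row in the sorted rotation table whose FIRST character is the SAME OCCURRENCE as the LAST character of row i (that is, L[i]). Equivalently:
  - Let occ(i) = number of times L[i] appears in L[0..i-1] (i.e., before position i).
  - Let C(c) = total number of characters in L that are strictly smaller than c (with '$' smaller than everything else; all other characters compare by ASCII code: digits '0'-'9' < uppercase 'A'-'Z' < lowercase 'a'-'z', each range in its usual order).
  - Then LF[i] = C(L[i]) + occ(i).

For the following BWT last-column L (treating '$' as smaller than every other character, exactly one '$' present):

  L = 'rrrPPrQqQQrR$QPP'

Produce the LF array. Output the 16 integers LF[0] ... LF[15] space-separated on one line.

Answer: 11 12 13 1 2 14 5 10 6 7 15 9 0 8 3 4

Derivation:
Char counts: '$':1, 'P':4, 'Q':4, 'R':1, 'q':1, 'r':5
C (first-col start): C('$')=0, C('P')=1, C('Q')=5, C('R')=9, C('q')=10, C('r')=11
L[0]='r': occ=0, LF[0]=C('r')+0=11+0=11
L[1]='r': occ=1, LF[1]=C('r')+1=11+1=12
L[2]='r': occ=2, LF[2]=C('r')+2=11+2=13
L[3]='P': occ=0, LF[3]=C('P')+0=1+0=1
L[4]='P': occ=1, LF[4]=C('P')+1=1+1=2
L[5]='r': occ=3, LF[5]=C('r')+3=11+3=14
L[6]='Q': occ=0, LF[6]=C('Q')+0=5+0=5
L[7]='q': occ=0, LF[7]=C('q')+0=10+0=10
L[8]='Q': occ=1, LF[8]=C('Q')+1=5+1=6
L[9]='Q': occ=2, LF[9]=C('Q')+2=5+2=7
L[10]='r': occ=4, LF[10]=C('r')+4=11+4=15
L[11]='R': occ=0, LF[11]=C('R')+0=9+0=9
L[12]='$': occ=0, LF[12]=C('$')+0=0+0=0
L[13]='Q': occ=3, LF[13]=C('Q')+3=5+3=8
L[14]='P': occ=2, LF[14]=C('P')+2=1+2=3
L[15]='P': occ=3, LF[15]=C('P')+3=1+3=4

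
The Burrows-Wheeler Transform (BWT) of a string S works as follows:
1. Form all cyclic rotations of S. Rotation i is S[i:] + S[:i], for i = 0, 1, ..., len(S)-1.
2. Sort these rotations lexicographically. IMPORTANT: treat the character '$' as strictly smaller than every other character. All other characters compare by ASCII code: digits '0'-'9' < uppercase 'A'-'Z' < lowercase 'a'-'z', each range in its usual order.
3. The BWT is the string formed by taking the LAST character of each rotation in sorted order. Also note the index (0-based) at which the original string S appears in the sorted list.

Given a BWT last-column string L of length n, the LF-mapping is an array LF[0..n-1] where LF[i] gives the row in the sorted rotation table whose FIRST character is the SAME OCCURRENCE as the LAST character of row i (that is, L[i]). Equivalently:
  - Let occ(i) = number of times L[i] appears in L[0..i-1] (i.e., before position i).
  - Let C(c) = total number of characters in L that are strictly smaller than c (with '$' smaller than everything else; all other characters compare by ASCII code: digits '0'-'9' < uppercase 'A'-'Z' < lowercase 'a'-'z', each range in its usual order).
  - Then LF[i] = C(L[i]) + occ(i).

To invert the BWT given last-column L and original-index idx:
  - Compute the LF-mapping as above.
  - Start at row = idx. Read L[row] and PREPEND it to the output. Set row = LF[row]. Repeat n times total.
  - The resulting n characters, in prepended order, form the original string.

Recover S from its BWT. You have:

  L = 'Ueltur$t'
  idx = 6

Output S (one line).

Answer: turtleU$

Derivation:
LF mapping: 1 2 3 5 7 4 0 6
Walk LF starting at row 6, prepending L[row]:
  step 1: row=6, L[6]='$', prepend. Next row=LF[6]=0
  step 2: row=0, L[0]='U', prepend. Next row=LF[0]=1
  step 3: row=1, L[1]='e', prepend. Next row=LF[1]=2
  step 4: row=2, L[2]='l', prepend. Next row=LF[2]=3
  step 5: row=3, L[3]='t', prepend. Next row=LF[3]=5
  step 6: row=5, L[5]='r', prepend. Next row=LF[5]=4
  step 7: row=4, L[4]='u', prepend. Next row=LF[4]=7
  step 8: row=7, L[7]='t', prepend. Next row=LF[7]=6
Reversed output: turtleU$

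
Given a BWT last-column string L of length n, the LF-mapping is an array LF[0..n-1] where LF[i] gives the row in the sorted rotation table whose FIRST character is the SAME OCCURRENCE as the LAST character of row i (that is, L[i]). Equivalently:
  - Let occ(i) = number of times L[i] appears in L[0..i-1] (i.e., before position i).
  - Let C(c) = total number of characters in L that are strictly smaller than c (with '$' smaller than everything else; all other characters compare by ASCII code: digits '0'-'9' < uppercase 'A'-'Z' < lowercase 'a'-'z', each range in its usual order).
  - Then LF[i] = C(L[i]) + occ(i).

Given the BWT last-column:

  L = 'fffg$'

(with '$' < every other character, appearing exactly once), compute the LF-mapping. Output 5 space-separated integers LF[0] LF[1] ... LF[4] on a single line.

Char counts: '$':1, 'f':3, 'g':1
C (first-col start): C('$')=0, C('f')=1, C('g')=4
L[0]='f': occ=0, LF[0]=C('f')+0=1+0=1
L[1]='f': occ=1, LF[1]=C('f')+1=1+1=2
L[2]='f': occ=2, LF[2]=C('f')+2=1+2=3
L[3]='g': occ=0, LF[3]=C('g')+0=4+0=4
L[4]='$': occ=0, LF[4]=C('$')+0=0+0=0

Answer: 1 2 3 4 0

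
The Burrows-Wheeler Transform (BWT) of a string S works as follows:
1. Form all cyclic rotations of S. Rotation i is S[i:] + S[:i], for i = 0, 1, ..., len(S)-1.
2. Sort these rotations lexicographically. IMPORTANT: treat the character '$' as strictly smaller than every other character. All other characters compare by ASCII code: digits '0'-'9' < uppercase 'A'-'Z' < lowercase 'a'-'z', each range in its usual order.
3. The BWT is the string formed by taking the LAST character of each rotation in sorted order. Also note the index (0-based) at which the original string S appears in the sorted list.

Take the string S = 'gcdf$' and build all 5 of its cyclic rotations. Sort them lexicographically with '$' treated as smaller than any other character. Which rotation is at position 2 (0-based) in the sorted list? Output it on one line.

Answer: df$gc

Derivation:
All 5 rotations (rotation i = S[i:]+S[:i]):
  rot[0] = gcdf$
  rot[1] = cdf$g
  rot[2] = df$gc
  rot[3] = f$gcd
  rot[4] = $gcdf
Sorted (with $ < everything):
  sorted[0] = $gcdf
  sorted[1] = cdf$g
  sorted[2] = df$gc
  sorted[3] = f$gcd
  sorted[4] = gcdf$
sorted[2] = df$gc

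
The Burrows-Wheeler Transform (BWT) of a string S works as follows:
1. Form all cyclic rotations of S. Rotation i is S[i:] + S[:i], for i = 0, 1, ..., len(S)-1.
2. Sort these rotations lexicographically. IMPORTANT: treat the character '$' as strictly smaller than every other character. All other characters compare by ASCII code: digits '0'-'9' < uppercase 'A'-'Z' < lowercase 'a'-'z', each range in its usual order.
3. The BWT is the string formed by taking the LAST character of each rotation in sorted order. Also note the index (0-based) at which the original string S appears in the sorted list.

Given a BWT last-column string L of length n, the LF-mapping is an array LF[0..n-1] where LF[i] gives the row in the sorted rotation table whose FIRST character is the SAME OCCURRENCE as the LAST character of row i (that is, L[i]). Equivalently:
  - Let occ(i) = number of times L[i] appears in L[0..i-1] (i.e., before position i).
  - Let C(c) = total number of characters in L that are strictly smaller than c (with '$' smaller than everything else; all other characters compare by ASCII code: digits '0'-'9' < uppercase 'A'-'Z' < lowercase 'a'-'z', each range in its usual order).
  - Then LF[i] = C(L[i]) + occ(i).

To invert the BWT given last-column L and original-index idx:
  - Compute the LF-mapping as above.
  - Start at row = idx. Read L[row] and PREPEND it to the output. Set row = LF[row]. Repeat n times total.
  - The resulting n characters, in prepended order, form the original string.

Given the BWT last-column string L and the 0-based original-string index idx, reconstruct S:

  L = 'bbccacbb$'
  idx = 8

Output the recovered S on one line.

LF mapping: 2 3 6 7 1 8 4 5 0
Walk LF starting at row 8, prepending L[row]:
  step 1: row=8, L[8]='$', prepend. Next row=LF[8]=0
  step 2: row=0, L[0]='b', prepend. Next row=LF[0]=2
  step 3: row=2, L[2]='c', prepend. Next row=LF[2]=6
  step 4: row=6, L[6]='b', prepend. Next row=LF[6]=4
  step 5: row=4, L[4]='a', prepend. Next row=LF[4]=1
  step 6: row=1, L[1]='b', prepend. Next row=LF[1]=3
  step 7: row=3, L[3]='c', prepend. Next row=LF[3]=7
  step 8: row=7, L[7]='b', prepend. Next row=LF[7]=5
  step 9: row=5, L[5]='c', prepend. Next row=LF[5]=8
Reversed output: cbcbabcb$

Answer: cbcbabcb$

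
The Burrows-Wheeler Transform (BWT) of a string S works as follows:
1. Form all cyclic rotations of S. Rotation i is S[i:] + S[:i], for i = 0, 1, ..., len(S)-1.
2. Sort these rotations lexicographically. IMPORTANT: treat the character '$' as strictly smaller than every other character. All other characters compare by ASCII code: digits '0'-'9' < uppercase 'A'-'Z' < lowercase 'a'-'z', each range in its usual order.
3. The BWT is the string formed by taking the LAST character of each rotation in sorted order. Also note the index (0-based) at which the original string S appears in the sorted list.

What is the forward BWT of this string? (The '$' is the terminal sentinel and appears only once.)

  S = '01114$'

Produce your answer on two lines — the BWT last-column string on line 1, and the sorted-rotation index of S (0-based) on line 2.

All 6 rotations (rotation i = S[i:]+S[:i]):
  rot[0] = 01114$
  rot[1] = 1114$0
  rot[2] = 114$01
  rot[3] = 14$011
  rot[4] = 4$0111
  rot[5] = $01114
Sorted (with $ < everything):
  sorted[0] = $01114  (last char: '4')
  sorted[1] = 01114$  (last char: '$')
  sorted[2] = 1114$0  (last char: '0')
  sorted[3] = 114$01  (last char: '1')
  sorted[4] = 14$011  (last char: '1')
  sorted[5] = 4$0111  (last char: '1')
Last column: 4$0111
Original string S is at sorted index 1

Answer: 4$0111
1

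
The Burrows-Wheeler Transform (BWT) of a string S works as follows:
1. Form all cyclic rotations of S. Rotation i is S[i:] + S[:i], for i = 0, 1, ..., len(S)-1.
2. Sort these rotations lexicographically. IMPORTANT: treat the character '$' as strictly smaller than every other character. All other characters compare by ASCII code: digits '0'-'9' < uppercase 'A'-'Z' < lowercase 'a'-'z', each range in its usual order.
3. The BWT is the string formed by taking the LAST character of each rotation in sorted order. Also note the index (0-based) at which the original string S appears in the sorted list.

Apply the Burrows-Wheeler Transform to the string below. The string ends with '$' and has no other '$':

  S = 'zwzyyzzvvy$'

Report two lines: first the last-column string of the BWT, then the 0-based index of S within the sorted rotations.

All 11 rotations (rotation i = S[i:]+S[:i]):
  rot[0] = zwzyyzzvvy$
  rot[1] = wzyyzzvvy$z
  rot[2] = zyyzzvvy$zw
  rot[3] = yyzzvvy$zwz
  rot[4] = yzzvvy$zwzy
  rot[5] = zzvvy$zwzyy
  rot[6] = zvvy$zwzyyz
  rot[7] = vvy$zwzyyzz
  rot[8] = vy$zwzyyzzv
  rot[9] = y$zwzyyzzvv
  rot[10] = $zwzyyzzvvy
Sorted (with $ < everything):
  sorted[0] = $zwzyyzzvvy  (last char: 'y')
  sorted[1] = vvy$zwzyyzz  (last char: 'z')
  sorted[2] = vy$zwzyyzzv  (last char: 'v')
  sorted[3] = wzyyzzvvy$z  (last char: 'z')
  sorted[4] = y$zwzyyzzvv  (last char: 'v')
  sorted[5] = yyzzvvy$zwz  (last char: 'z')
  sorted[6] = yzzvvy$zwzy  (last char: 'y')
  sorted[7] = zvvy$zwzyyz  (last char: 'z')
  sorted[8] = zwzyyzzvvy$  (last char: '$')
  sorted[9] = zyyzzvvy$zw  (last char: 'w')
  sorted[10] = zzvvy$zwzyy  (last char: 'y')
Last column: yzvzvzyz$wy
Original string S is at sorted index 8

Answer: yzvzvzyz$wy
8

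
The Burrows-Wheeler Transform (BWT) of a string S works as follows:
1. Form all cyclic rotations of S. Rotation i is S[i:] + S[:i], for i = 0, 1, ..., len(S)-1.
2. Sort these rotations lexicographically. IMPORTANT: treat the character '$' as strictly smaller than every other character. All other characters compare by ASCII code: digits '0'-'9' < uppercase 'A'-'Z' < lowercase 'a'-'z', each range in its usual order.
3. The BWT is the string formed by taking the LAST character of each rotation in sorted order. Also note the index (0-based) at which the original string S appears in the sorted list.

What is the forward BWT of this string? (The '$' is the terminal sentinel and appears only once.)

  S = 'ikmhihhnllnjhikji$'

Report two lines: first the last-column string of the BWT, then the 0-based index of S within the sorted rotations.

Answer: iimjhjhh$nkiinlklh
8

Derivation:
All 18 rotations (rotation i = S[i:]+S[:i]):
  rot[0] = ikmhihhnllnjhikji$
  rot[1] = kmhihhnllnjhikji$i
  rot[2] = mhihhnllnjhikji$ik
  rot[3] = hihhnllnjhikji$ikm
  rot[4] = ihhnllnjhikji$ikmh
  rot[5] = hhnllnjhikji$ikmhi
  rot[6] = hnllnjhikji$ikmhih
  rot[7] = nllnjhikji$ikmhihh
  rot[8] = llnjhikji$ikmhihhn
  rot[9] = lnjhikji$ikmhihhnl
  rot[10] = njhikji$ikmhihhnll
  rot[11] = jhikji$ikmhihhnlln
  rot[12] = hikji$ikmhihhnllnj
  rot[13] = ikji$ikmhihhnllnjh
  rot[14] = kji$ikmhihhnllnjhi
  rot[15] = ji$ikmhihhnllnjhik
  rot[16] = i$ikmhihhnllnjhikj
  rot[17] = $ikmhihhnllnjhikji
Sorted (with $ < everything):
  sorted[0] = $ikmhihhnllnjhikji  (last char: 'i')
  sorted[1] = hhnllnjhikji$ikmhi  (last char: 'i')
  sorted[2] = hihhnllnjhikji$ikm  (last char: 'm')
  sorted[3] = hikji$ikmhihhnllnj  (last char: 'j')
  sorted[4] = hnllnjhikji$ikmhih  (last char: 'h')
  sorted[5] = i$ikmhihhnllnjhikj  (last char: 'j')
  sorted[6] = ihhnllnjhikji$ikmh  (last char: 'h')
  sorted[7] = ikji$ikmhihhnllnjh  (last char: 'h')
  sorted[8] = ikmhihhnllnjhikji$  (last char: '$')
  sorted[9] = jhikji$ikmhihhnlln  (last char: 'n')
  sorted[10] = ji$ikmhihhnllnjhik  (last char: 'k')
  sorted[11] = kji$ikmhihhnllnjhi  (last char: 'i')
  sorted[12] = kmhihhnllnjhikji$i  (last char: 'i')
  sorted[13] = llnjhikji$ikmhihhn  (last char: 'n')
  sorted[14] = lnjhikji$ikmhihhnl  (last char: 'l')
  sorted[15] = mhihhnllnjhikji$ik  (last char: 'k')
  sorted[16] = njhikji$ikmhihhnll  (last char: 'l')
  sorted[17] = nllnjhikji$ikmhihh  (last char: 'h')
Last column: iimjhjhh$nkiinlklh
Original string S is at sorted index 8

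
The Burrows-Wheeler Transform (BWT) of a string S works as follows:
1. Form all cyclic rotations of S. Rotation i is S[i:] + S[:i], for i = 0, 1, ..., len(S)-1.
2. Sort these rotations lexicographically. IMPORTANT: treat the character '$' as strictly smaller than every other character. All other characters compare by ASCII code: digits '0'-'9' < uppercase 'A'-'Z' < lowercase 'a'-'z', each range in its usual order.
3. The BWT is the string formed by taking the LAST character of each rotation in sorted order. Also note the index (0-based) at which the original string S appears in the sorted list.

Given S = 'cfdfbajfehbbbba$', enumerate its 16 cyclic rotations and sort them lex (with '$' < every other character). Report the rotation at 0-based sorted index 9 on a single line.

All 16 rotations (rotation i = S[i:]+S[:i]):
  rot[0] = cfdfbajfehbbbba$
  rot[1] = fdfbajfehbbbba$c
  rot[2] = dfbajfehbbbba$cf
  rot[3] = fbajfehbbbba$cfd
  rot[4] = bajfehbbbba$cfdf
  rot[5] = ajfehbbbba$cfdfb
  rot[6] = jfehbbbba$cfdfba
  rot[7] = fehbbbba$cfdfbaj
  rot[8] = ehbbbba$cfdfbajf
  rot[9] = hbbbba$cfdfbajfe
  rot[10] = bbbba$cfdfbajfeh
  rot[11] = bbba$cfdfbajfehb
  rot[12] = bba$cfdfbajfehbb
  rot[13] = ba$cfdfbajfehbbb
  rot[14] = a$cfdfbajfehbbbb
  rot[15] = $cfdfbajfehbbbba
Sorted (with $ < everything):
  sorted[0] = $cfdfbajfehbbbba
  sorted[1] = a$cfdfbajfehbbbb
  sorted[2] = ajfehbbbba$cfdfb
  sorted[3] = ba$cfdfbajfehbbb
  sorted[4] = bajfehbbbba$cfdf
  sorted[5] = bba$cfdfbajfehbb
  sorted[6] = bbba$cfdfbajfehb
  sorted[7] = bbbba$cfdfbajfeh
  sorted[8] = cfdfbajfehbbbba$
  sorted[9] = dfbajfehbbbba$cf
  sorted[10] = ehbbbba$cfdfbajf
  sorted[11] = fbajfehbbbba$cfd
  sorted[12] = fdfbajfehbbbba$c
  sorted[13] = fehbbbba$cfdfbaj
  sorted[14] = hbbbba$cfdfbajfe
  sorted[15] = jfehbbbba$cfdfba
sorted[9] = dfbajfehbbbba$cf

Answer: dfbajfehbbbba$cf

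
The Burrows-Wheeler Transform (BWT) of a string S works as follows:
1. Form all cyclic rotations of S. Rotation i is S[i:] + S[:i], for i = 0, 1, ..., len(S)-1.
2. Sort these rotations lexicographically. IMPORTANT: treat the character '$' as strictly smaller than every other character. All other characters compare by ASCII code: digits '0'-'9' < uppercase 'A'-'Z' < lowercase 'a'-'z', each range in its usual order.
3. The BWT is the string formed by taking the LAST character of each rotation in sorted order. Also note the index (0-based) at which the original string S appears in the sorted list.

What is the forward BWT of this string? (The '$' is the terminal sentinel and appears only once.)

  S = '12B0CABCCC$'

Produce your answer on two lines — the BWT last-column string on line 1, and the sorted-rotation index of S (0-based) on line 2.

All 11 rotations (rotation i = S[i:]+S[:i]):
  rot[0] = 12B0CABCCC$
  rot[1] = 2B0CABCCC$1
  rot[2] = B0CABCCC$12
  rot[3] = 0CABCCC$12B
  rot[4] = CABCCC$12B0
  rot[5] = ABCCC$12B0C
  rot[6] = BCCC$12B0CA
  rot[7] = CCC$12B0CAB
  rot[8] = CC$12B0CABC
  rot[9] = C$12B0CABCC
  rot[10] = $12B0CABCCC
Sorted (with $ < everything):
  sorted[0] = $12B0CABCCC  (last char: 'C')
  sorted[1] = 0CABCCC$12B  (last char: 'B')
  sorted[2] = 12B0CABCCC$  (last char: '$')
  sorted[3] = 2B0CABCCC$1  (last char: '1')
  sorted[4] = ABCCC$12B0C  (last char: 'C')
  sorted[5] = B0CABCCC$12  (last char: '2')
  sorted[6] = BCCC$12B0CA  (last char: 'A')
  sorted[7] = C$12B0CABCC  (last char: 'C')
  sorted[8] = CABCCC$12B0  (last char: '0')
  sorted[9] = CC$12B0CABC  (last char: 'C')
  sorted[10] = CCC$12B0CAB  (last char: 'B')
Last column: CB$1C2AC0CB
Original string S is at sorted index 2

Answer: CB$1C2AC0CB
2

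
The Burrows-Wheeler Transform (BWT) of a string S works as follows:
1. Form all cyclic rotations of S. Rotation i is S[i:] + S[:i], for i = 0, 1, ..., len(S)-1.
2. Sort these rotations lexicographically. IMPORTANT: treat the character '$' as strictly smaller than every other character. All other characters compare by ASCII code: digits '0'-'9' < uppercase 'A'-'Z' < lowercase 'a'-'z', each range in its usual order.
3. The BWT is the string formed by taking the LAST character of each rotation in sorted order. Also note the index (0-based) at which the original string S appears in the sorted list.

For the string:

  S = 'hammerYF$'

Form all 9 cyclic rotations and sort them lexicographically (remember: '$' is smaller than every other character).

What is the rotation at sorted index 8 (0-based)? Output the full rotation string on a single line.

Answer: rYF$hamme

Derivation:
All 9 rotations (rotation i = S[i:]+S[:i]):
  rot[0] = hammerYF$
  rot[1] = ammerYF$h
  rot[2] = mmerYF$ha
  rot[3] = merYF$ham
  rot[4] = erYF$hamm
  rot[5] = rYF$hamme
  rot[6] = YF$hammer
  rot[7] = F$hammerY
  rot[8] = $hammerYF
Sorted (with $ < everything):
  sorted[0] = $hammerYF
  sorted[1] = F$hammerY
  sorted[2] = YF$hammer
  sorted[3] = ammerYF$h
  sorted[4] = erYF$hamm
  sorted[5] = hammerYF$
  sorted[6] = merYF$ham
  sorted[7] = mmerYF$ha
  sorted[8] = rYF$hamme
sorted[8] = rYF$hamme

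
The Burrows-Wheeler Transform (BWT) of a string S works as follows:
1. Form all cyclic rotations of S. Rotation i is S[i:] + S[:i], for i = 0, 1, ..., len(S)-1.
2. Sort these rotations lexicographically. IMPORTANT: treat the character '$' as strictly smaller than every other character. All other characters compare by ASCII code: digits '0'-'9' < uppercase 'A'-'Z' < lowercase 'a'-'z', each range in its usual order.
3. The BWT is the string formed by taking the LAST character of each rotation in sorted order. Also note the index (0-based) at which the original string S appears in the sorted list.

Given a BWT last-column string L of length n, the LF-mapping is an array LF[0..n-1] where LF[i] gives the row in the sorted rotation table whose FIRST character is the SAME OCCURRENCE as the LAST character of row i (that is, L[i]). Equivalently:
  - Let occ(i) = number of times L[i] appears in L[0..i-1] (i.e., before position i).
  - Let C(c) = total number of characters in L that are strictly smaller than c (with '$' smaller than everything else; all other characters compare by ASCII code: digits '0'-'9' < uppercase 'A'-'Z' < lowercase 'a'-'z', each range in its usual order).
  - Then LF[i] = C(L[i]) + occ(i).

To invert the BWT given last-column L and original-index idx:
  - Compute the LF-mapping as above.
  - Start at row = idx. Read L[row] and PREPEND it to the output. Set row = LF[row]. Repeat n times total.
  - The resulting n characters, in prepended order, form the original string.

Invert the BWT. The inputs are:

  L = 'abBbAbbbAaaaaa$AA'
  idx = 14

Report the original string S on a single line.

LF mapping: 6 12 5 13 1 14 15 16 2 7 8 9 10 11 0 3 4
Walk LF starting at row 14, prepending L[row]:
  step 1: row=14, L[14]='$', prepend. Next row=LF[14]=0
  step 2: row=0, L[0]='a', prepend. Next row=LF[0]=6
  step 3: row=6, L[6]='b', prepend. Next row=LF[6]=15
  step 4: row=15, L[15]='A', prepend. Next row=LF[15]=3
  step 5: row=3, L[3]='b', prepend. Next row=LF[3]=13
  step 6: row=13, L[13]='a', prepend. Next row=LF[13]=11
  step 7: row=11, L[11]='a', prepend. Next row=LF[11]=9
  step 8: row=9, L[9]='a', prepend. Next row=LF[9]=7
  step 9: row=7, L[7]='b', prepend. Next row=LF[7]=16
  step 10: row=16, L[16]='A', prepend. Next row=LF[16]=4
  step 11: row=4, L[4]='A', prepend. Next row=LF[4]=1
  step 12: row=1, L[1]='b', prepend. Next row=LF[1]=12
  step 13: row=12, L[12]='a', prepend. Next row=LF[12]=10
  step 14: row=10, L[10]='a', prepend. Next row=LF[10]=8
  step 15: row=8, L[8]='A', prepend. Next row=LF[8]=2
  step 16: row=2, L[2]='B', prepend. Next row=LF[2]=5
  step 17: row=5, L[5]='b', prepend. Next row=LF[5]=14
Reversed output: bBAaabAAbaaabAba$

Answer: bBAaabAAbaaabAba$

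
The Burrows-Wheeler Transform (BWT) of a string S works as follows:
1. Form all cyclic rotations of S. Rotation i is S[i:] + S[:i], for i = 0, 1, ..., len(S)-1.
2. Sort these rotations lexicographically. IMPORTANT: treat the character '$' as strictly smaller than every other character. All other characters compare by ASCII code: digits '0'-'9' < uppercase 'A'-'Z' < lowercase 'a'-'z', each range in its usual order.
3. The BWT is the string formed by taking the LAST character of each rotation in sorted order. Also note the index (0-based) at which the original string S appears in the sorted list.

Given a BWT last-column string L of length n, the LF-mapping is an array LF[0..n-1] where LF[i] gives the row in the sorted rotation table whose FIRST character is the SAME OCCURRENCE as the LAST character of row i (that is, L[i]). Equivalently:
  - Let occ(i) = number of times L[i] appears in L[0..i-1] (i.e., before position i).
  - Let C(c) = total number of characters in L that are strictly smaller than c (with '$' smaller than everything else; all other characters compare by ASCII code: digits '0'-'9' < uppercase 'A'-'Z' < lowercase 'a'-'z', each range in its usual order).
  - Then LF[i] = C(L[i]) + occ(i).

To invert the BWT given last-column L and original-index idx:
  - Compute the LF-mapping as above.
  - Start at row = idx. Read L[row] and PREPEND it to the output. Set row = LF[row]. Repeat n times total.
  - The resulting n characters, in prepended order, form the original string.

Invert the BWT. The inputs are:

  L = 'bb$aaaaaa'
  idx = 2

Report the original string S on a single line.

LF mapping: 7 8 0 1 2 3 4 5 6
Walk LF starting at row 2, prepending L[row]:
  step 1: row=2, L[2]='$', prepend. Next row=LF[2]=0
  step 2: row=0, L[0]='b', prepend. Next row=LF[0]=7
  step 3: row=7, L[7]='a', prepend. Next row=LF[7]=5
  step 4: row=5, L[5]='a', prepend. Next row=LF[5]=3
  step 5: row=3, L[3]='a', prepend. Next row=LF[3]=1
  step 6: row=1, L[1]='b', prepend. Next row=LF[1]=8
  step 7: row=8, L[8]='a', prepend. Next row=LF[8]=6
  step 8: row=6, L[6]='a', prepend. Next row=LF[6]=4
  step 9: row=4, L[4]='a', prepend. Next row=LF[4]=2
Reversed output: aaabaaab$

Answer: aaabaaab$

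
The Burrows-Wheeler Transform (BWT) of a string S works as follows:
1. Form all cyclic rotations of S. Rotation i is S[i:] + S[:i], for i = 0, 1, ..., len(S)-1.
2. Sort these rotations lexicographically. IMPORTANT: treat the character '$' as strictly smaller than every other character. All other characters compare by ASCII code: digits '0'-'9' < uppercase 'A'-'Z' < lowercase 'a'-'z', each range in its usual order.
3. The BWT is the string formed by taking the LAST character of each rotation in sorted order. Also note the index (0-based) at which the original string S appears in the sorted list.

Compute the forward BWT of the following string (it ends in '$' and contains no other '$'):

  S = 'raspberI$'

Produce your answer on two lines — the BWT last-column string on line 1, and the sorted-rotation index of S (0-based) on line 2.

All 9 rotations (rotation i = S[i:]+S[:i]):
  rot[0] = raspberI$
  rot[1] = aspberI$r
  rot[2] = spberI$ra
  rot[3] = pberI$ras
  rot[4] = berI$rasp
  rot[5] = erI$raspb
  rot[6] = rI$raspbe
  rot[7] = I$raspber
  rot[8] = $raspberI
Sorted (with $ < everything):
  sorted[0] = $raspberI  (last char: 'I')
  sorted[1] = I$raspber  (last char: 'r')
  sorted[2] = aspberI$r  (last char: 'r')
  sorted[3] = berI$rasp  (last char: 'p')
  sorted[4] = erI$raspb  (last char: 'b')
  sorted[5] = pberI$ras  (last char: 's')
  sorted[6] = rI$raspbe  (last char: 'e')
  sorted[7] = raspberI$  (last char: '$')
  sorted[8] = spberI$ra  (last char: 'a')
Last column: Irrpbse$a
Original string S is at sorted index 7

Answer: Irrpbse$a
7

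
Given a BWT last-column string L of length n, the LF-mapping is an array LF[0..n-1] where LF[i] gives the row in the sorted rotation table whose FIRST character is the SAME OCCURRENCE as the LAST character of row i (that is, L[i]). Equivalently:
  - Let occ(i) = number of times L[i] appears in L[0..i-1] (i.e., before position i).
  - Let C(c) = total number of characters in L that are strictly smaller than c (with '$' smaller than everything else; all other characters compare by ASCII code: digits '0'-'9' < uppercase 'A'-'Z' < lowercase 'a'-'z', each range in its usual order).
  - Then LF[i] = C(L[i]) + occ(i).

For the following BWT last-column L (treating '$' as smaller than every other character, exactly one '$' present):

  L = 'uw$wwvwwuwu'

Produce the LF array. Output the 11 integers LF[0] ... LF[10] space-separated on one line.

Char counts: '$':1, 'u':3, 'v':1, 'w':6
C (first-col start): C('$')=0, C('u')=1, C('v')=4, C('w')=5
L[0]='u': occ=0, LF[0]=C('u')+0=1+0=1
L[1]='w': occ=0, LF[1]=C('w')+0=5+0=5
L[2]='$': occ=0, LF[2]=C('$')+0=0+0=0
L[3]='w': occ=1, LF[3]=C('w')+1=5+1=6
L[4]='w': occ=2, LF[4]=C('w')+2=5+2=7
L[5]='v': occ=0, LF[5]=C('v')+0=4+0=4
L[6]='w': occ=3, LF[6]=C('w')+3=5+3=8
L[7]='w': occ=4, LF[7]=C('w')+4=5+4=9
L[8]='u': occ=1, LF[8]=C('u')+1=1+1=2
L[9]='w': occ=5, LF[9]=C('w')+5=5+5=10
L[10]='u': occ=2, LF[10]=C('u')+2=1+2=3

Answer: 1 5 0 6 7 4 8 9 2 10 3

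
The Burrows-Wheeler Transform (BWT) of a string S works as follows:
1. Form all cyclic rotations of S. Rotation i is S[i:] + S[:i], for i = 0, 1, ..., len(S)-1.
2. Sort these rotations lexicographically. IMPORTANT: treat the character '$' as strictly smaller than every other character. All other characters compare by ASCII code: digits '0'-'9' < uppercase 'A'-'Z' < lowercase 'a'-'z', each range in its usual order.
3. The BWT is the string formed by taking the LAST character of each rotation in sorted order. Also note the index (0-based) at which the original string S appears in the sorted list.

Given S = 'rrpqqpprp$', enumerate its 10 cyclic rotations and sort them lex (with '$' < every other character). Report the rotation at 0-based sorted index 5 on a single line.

Answer: qpprp$rrpq

Derivation:
All 10 rotations (rotation i = S[i:]+S[:i]):
  rot[0] = rrpqqpprp$
  rot[1] = rpqqpprp$r
  rot[2] = pqqpprp$rr
  rot[3] = qqpprp$rrp
  rot[4] = qpprp$rrpq
  rot[5] = pprp$rrpqq
  rot[6] = prp$rrpqqp
  rot[7] = rp$rrpqqpp
  rot[8] = p$rrpqqppr
  rot[9] = $rrpqqpprp
Sorted (with $ < everything):
  sorted[0] = $rrpqqpprp
  sorted[1] = p$rrpqqppr
  sorted[2] = pprp$rrpqq
  sorted[3] = pqqpprp$rr
  sorted[4] = prp$rrpqqp
  sorted[5] = qpprp$rrpq
  sorted[6] = qqpprp$rrp
  sorted[7] = rp$rrpqqpp
  sorted[8] = rpqqpprp$r
  sorted[9] = rrpqqpprp$
sorted[5] = qpprp$rrpq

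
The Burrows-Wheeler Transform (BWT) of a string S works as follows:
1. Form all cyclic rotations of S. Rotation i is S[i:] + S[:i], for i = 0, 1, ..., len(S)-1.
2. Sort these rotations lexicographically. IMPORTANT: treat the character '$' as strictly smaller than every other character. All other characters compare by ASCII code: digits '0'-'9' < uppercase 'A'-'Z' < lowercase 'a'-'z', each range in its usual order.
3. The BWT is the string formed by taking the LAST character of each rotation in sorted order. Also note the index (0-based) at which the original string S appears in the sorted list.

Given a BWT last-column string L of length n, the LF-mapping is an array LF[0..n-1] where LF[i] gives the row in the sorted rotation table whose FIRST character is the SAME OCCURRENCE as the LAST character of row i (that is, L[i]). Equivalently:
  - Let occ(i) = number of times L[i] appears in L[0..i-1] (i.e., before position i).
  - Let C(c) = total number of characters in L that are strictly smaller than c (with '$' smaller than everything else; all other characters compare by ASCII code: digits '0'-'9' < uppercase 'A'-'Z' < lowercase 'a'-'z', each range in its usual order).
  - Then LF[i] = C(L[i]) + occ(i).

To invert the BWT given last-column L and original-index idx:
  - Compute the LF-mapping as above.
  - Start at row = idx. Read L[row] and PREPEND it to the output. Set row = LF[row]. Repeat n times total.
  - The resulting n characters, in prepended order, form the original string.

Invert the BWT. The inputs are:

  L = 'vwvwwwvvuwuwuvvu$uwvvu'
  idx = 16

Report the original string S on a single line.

LF mapping: 7 15 8 16 17 18 9 10 1 19 2 20 3 11 12 4 0 5 21 13 14 6
Walk LF starting at row 16, prepending L[row]:
  step 1: row=16, L[16]='$', prepend. Next row=LF[16]=0
  step 2: row=0, L[0]='v', prepend. Next row=LF[0]=7
  step 3: row=7, L[7]='v', prepend. Next row=LF[7]=10
  step 4: row=10, L[10]='u', prepend. Next row=LF[10]=2
  step 5: row=2, L[2]='v', prepend. Next row=LF[2]=8
  step 6: row=8, L[8]='u', prepend. Next row=LF[8]=1
  step 7: row=1, L[1]='w', prepend. Next row=LF[1]=15
  step 8: row=15, L[15]='u', prepend. Next row=LF[15]=4
  step 9: row=4, L[4]='w', prepend. Next row=LF[4]=17
  step 10: row=17, L[17]='u', prepend. Next row=LF[17]=5
  step 11: row=5, L[5]='w', prepend. Next row=LF[5]=18
  step 12: row=18, L[18]='w', prepend. Next row=LF[18]=21
  step 13: row=21, L[21]='u', prepend. Next row=LF[21]=6
  step 14: row=6, L[6]='v', prepend. Next row=LF[6]=9
  step 15: row=9, L[9]='w', prepend. Next row=LF[9]=19
  step 16: row=19, L[19]='v', prepend. Next row=LF[19]=13
  step 17: row=13, L[13]='v', prepend. Next row=LF[13]=11
  step 18: row=11, L[11]='w', prepend. Next row=LF[11]=20
  step 19: row=20, L[20]='v', prepend. Next row=LF[20]=14
  step 20: row=14, L[14]='v', prepend. Next row=LF[14]=12
  step 21: row=12, L[12]='u', prepend. Next row=LF[12]=3
  step 22: row=3, L[3]='w', prepend. Next row=LF[3]=16
Reversed output: wuvvwvvwvuwwuwuwuvuvv$

Answer: wuvvwvvwvuwwuwuwuvuvv$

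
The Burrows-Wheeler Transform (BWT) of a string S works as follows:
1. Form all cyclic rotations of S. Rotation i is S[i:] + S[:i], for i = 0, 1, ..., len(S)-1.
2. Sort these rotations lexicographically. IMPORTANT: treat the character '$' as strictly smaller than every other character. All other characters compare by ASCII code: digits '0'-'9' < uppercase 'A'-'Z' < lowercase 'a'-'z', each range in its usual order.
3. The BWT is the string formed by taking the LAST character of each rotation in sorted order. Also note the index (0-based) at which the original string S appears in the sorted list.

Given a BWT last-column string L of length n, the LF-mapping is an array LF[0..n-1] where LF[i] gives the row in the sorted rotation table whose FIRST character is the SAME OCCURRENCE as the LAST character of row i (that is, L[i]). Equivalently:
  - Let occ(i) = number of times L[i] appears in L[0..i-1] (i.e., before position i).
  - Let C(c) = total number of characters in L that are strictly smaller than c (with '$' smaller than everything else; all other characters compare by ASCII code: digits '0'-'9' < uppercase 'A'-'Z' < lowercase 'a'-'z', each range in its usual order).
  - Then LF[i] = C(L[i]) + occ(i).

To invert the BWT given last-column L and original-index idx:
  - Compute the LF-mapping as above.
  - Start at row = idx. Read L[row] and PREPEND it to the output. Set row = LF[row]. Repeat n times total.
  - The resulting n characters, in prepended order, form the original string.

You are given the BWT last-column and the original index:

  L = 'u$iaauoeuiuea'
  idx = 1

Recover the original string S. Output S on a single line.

LF mapping: 9 0 6 1 2 10 8 4 11 7 12 5 3
Walk LF starting at row 1, prepending L[row]:
  step 1: row=1, L[1]='$', prepend. Next row=LF[1]=0
  step 2: row=0, L[0]='u', prepend. Next row=LF[0]=9
  step 3: row=9, L[9]='i', prepend. Next row=LF[9]=7
  step 4: row=7, L[7]='e', prepend. Next row=LF[7]=4
  step 5: row=4, L[4]='a', prepend. Next row=LF[4]=2
  step 6: row=2, L[2]='i', prepend. Next row=LF[2]=6
  step 7: row=6, L[6]='o', prepend. Next row=LF[6]=8
  step 8: row=8, L[8]='u', prepend. Next row=LF[8]=11
  step 9: row=11, L[11]='e', prepend. Next row=LF[11]=5
  step 10: row=5, L[5]='u', prepend. Next row=LF[5]=10
  step 11: row=10, L[10]='u', prepend. Next row=LF[10]=12
  step 12: row=12, L[12]='a', prepend. Next row=LF[12]=3
  step 13: row=3, L[3]='a', prepend. Next row=LF[3]=1
Reversed output: aauueuoiaeiu$

Answer: aauueuoiaeiu$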